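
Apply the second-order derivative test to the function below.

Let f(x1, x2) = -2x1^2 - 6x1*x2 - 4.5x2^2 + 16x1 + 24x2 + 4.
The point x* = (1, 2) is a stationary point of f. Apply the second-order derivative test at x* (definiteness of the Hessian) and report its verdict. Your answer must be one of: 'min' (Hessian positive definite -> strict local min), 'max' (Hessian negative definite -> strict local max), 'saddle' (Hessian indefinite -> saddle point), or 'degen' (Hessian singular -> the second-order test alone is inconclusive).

Compute the Hessian H = grad^2 f:
  H = [[-4, -6], [-6, -9]]
Verify stationarity: grad f(x*) = H x* + g = (0, 0).
Eigenvalues of H: -13, 0.
H has a zero eigenvalue (singular; negative semidefinite but not definite), so H is neither positive definite, negative definite, nor indefinite. The second-order test alone is inconclusive -> degen.
(Indeed, f is constant along the null direction of H through x*, so x* is not a strict local extremum.)

degen


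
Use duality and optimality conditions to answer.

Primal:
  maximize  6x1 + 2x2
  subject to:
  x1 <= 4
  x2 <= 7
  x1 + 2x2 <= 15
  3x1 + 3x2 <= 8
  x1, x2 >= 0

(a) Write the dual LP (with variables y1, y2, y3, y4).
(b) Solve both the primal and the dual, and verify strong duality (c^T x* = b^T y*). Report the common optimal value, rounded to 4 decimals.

The standard primal-dual pair for 'max c^T x s.t. A x <= b, x >= 0' is:
  Dual:  min b^T y  s.t.  A^T y >= c,  y >= 0.

So the dual LP is:
  minimize  4y1 + 7y2 + 15y3 + 8y4
  subject to:
    y1 + y3 + 3y4 >= 6
    y2 + 2y3 + 3y4 >= 2
    y1, y2, y3, y4 >= 0

Solving the primal: x* = (2.6667, 0).
  primal value c^T x* = 16.
Solving the dual: y* = (0, 0, 0, 2).
  dual value b^T y* = 16.
Strong duality: c^T x* = b^T y*. Confirmed.

16


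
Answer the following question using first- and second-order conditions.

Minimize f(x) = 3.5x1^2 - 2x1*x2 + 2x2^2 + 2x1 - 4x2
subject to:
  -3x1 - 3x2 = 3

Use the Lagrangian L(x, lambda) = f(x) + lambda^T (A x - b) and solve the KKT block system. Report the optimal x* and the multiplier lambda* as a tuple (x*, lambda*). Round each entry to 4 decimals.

Form the Lagrangian:
  L(x, lambda) = (1/2) x^T Q x + c^T x + lambda^T (A x - b)
Stationarity (grad_x L = 0): Q x + c + A^T lambda = 0.
Primal feasibility: A x = b.

This gives the KKT block system:
  [ Q   A^T ] [ x     ]   [-c ]
  [ A    0  ] [ lambda ] = [ b ]

Solving the linear system:
  x*      = (-0.8, -0.2)
  lambda* = (-1.0667)
  f(x*)   = 1.2

x* = (-0.8, -0.2), lambda* = (-1.0667)


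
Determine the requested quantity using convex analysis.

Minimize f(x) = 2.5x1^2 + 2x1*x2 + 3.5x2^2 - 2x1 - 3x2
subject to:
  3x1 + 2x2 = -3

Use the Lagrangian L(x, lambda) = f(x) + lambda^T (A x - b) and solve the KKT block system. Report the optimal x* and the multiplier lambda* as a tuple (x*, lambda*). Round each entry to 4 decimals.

Form the Lagrangian:
  L(x, lambda) = (1/2) x^T Q x + c^T x + lambda^T (A x - b)
Stationarity (grad_x L = 0): Q x + c + A^T lambda = 0.
Primal feasibility: A x = b.

This gives the KKT block system:
  [ Q   A^T ] [ x     ]   [-c ]
  [ A    0  ] [ lambda ] = [ b ]

Solving the linear system:
  x*      = (-1.0339, 0.0508)
  lambda* = (2.3559)
  f(x*)   = 4.4915

x* = (-1.0339, 0.0508), lambda* = (2.3559)


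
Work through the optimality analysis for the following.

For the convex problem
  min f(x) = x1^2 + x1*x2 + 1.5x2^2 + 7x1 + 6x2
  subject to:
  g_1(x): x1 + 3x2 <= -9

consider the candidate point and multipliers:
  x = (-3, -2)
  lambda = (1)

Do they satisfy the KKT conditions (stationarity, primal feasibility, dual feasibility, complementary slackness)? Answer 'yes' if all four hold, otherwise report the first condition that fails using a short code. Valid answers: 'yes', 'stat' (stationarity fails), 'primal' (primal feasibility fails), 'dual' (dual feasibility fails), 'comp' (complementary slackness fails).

Gradient of f: grad f(x) = Q x + c = (-1, -3)
Constraint values g_i(x) = a_i^T x - b_i:
  g_1((-3, -2)) = 0
Stationarity residual: grad f(x) + sum_i lambda_i a_i = (0, 0)
  -> stationarity OK
Primal feasibility (all g_i <= 0): OK
Dual feasibility (all lambda_i >= 0): OK
Complementary slackness (lambda_i * g_i(x) = 0 for all i): OK

Verdict: yes, KKT holds.

yes


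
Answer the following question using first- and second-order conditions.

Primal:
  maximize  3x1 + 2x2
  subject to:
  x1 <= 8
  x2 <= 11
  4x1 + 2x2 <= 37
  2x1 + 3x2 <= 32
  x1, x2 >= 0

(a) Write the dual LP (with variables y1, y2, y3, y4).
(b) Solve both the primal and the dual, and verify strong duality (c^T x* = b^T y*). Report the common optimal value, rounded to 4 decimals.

The standard primal-dual pair for 'max c^T x s.t. A x <= b, x >= 0' is:
  Dual:  min b^T y  s.t.  A^T y >= c,  y >= 0.

So the dual LP is:
  minimize  8y1 + 11y2 + 37y3 + 32y4
  subject to:
    y1 + 4y3 + 2y4 >= 3
    y2 + 2y3 + 3y4 >= 2
    y1, y2, y3, y4 >= 0

Solving the primal: x* = (5.875, 6.75).
  primal value c^T x* = 31.125.
Solving the dual: y* = (0, 0, 0.625, 0.25).
  dual value b^T y* = 31.125.
Strong duality: c^T x* = b^T y*. Confirmed.

31.125


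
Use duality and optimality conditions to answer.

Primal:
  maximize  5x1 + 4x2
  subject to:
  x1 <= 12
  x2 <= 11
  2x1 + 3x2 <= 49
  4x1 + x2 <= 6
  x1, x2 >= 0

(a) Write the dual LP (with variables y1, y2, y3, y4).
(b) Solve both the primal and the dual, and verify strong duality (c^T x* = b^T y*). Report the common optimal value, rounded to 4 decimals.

The standard primal-dual pair for 'max c^T x s.t. A x <= b, x >= 0' is:
  Dual:  min b^T y  s.t.  A^T y >= c,  y >= 0.

So the dual LP is:
  minimize  12y1 + 11y2 + 49y3 + 6y4
  subject to:
    y1 + 2y3 + 4y4 >= 5
    y2 + 3y3 + y4 >= 4
    y1, y2, y3, y4 >= 0

Solving the primal: x* = (0, 6).
  primal value c^T x* = 24.
Solving the dual: y* = (0, 0, 0, 4).
  dual value b^T y* = 24.
Strong duality: c^T x* = b^T y*. Confirmed.

24


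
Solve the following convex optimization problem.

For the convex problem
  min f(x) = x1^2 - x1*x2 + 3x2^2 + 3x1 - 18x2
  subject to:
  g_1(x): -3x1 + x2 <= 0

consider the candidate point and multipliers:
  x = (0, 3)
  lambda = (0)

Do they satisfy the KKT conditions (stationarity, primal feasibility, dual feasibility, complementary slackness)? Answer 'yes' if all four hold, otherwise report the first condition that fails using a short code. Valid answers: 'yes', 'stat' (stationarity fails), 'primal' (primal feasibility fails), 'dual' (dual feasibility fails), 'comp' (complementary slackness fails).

Gradient of f: grad f(x) = Q x + c = (0, 0)
Constraint values g_i(x) = a_i^T x - b_i:
  g_1((0, 3)) = 3
Stationarity residual: grad f(x) + sum_i lambda_i a_i = (0, 0)
  -> stationarity OK
Primal feasibility (all g_i <= 0): FAILS
Dual feasibility (all lambda_i >= 0): OK
Complementary slackness (lambda_i * g_i(x) = 0 for all i): OK

Verdict: the first failing condition is primal_feasibility -> primal.

primal


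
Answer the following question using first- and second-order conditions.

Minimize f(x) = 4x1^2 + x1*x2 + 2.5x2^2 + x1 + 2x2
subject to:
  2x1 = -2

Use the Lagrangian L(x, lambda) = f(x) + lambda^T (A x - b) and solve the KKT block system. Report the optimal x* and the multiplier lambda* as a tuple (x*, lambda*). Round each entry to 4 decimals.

Form the Lagrangian:
  L(x, lambda) = (1/2) x^T Q x + c^T x + lambda^T (A x - b)
Stationarity (grad_x L = 0): Q x + c + A^T lambda = 0.
Primal feasibility: A x = b.

This gives the KKT block system:
  [ Q   A^T ] [ x     ]   [-c ]
  [ A    0  ] [ lambda ] = [ b ]

Solving the linear system:
  x*      = (-1, -0.2)
  lambda* = (3.6)
  f(x*)   = 2.9

x* = (-1, -0.2), lambda* = (3.6)


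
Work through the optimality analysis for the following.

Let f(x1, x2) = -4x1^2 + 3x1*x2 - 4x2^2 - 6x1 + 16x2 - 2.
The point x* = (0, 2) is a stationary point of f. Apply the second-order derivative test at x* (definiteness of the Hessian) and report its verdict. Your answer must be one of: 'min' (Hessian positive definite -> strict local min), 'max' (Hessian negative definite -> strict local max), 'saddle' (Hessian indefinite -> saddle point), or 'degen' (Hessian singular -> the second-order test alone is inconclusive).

Compute the Hessian H = grad^2 f:
  H = [[-8, 3], [3, -8]]
Verify stationarity: grad f(x*) = H x* + g = (0, 0).
Eigenvalues of H: -11, -5.
Both eigenvalues < 0, so H is negative definite -> x* is a strict local max.

max


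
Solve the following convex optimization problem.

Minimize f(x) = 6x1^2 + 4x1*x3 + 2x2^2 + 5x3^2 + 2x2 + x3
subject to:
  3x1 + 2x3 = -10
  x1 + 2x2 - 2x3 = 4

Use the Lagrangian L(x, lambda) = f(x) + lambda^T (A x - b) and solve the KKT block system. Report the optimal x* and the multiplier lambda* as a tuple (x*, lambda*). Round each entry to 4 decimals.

Form the Lagrangian:
  L(x, lambda) = (1/2) x^T Q x + c^T x + lambda^T (A x - b)
Stationarity (grad_x L = 0): Q x + c + A^T lambda = 0.
Primal feasibility: A x = b.

This gives the KKT block system:
  [ Q   A^T ] [ x     ]   [-c ]
  [ A    0  ] [ lambda ] = [ b ]

Solving the linear system:
  x*      = (-1.9091, 0.8182, -2.1364)
  lambda* = (11.3636, -2.6364)
  f(x*)   = 61.8409

x* = (-1.9091, 0.8182, -2.1364), lambda* = (11.3636, -2.6364)


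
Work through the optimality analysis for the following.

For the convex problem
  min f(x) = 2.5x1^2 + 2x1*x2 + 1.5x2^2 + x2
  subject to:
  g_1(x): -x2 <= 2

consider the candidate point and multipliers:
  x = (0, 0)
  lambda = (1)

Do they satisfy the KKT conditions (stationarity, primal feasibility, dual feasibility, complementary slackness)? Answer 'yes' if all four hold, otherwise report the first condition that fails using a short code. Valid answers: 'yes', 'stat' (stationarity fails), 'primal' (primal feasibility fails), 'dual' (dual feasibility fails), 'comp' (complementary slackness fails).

Gradient of f: grad f(x) = Q x + c = (0, 1)
Constraint values g_i(x) = a_i^T x - b_i:
  g_1((0, 0)) = -2
Stationarity residual: grad f(x) + sum_i lambda_i a_i = (0, 0)
  -> stationarity OK
Primal feasibility (all g_i <= 0): OK
Dual feasibility (all lambda_i >= 0): OK
Complementary slackness (lambda_i * g_i(x) = 0 for all i): FAILS

Verdict: the first failing condition is complementary_slackness -> comp.

comp


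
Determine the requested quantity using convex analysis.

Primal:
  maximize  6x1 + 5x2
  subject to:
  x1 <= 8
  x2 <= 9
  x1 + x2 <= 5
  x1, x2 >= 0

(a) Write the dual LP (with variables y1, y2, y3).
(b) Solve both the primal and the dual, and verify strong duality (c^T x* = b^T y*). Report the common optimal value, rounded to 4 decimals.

The standard primal-dual pair for 'max c^T x s.t. A x <= b, x >= 0' is:
  Dual:  min b^T y  s.t.  A^T y >= c,  y >= 0.

So the dual LP is:
  minimize  8y1 + 9y2 + 5y3
  subject to:
    y1 + y3 >= 6
    y2 + y3 >= 5
    y1, y2, y3 >= 0

Solving the primal: x* = (5, 0).
  primal value c^T x* = 30.
Solving the dual: y* = (0, 0, 6).
  dual value b^T y* = 30.
Strong duality: c^T x* = b^T y*. Confirmed.

30


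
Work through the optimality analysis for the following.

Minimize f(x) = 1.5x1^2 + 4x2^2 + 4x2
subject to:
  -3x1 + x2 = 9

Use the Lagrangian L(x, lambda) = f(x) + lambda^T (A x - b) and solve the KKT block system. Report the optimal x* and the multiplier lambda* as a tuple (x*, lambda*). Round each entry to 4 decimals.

Form the Lagrangian:
  L(x, lambda) = (1/2) x^T Q x + c^T x + lambda^T (A x - b)
Stationarity (grad_x L = 0): Q x + c + A^T lambda = 0.
Primal feasibility: A x = b.

This gives the KKT block system:
  [ Q   A^T ] [ x     ]   [-c ]
  [ A    0  ] [ lambda ] = [ b ]

Solving the linear system:
  x*      = (-3.04, -0.12)
  lambda* = (-3.04)
  f(x*)   = 13.44

x* = (-3.04, -0.12), lambda* = (-3.04)


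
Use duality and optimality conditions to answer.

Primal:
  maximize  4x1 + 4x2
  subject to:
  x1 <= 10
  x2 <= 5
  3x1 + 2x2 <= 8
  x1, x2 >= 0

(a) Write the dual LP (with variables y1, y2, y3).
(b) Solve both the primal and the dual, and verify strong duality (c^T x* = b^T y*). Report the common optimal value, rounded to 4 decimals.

The standard primal-dual pair for 'max c^T x s.t. A x <= b, x >= 0' is:
  Dual:  min b^T y  s.t.  A^T y >= c,  y >= 0.

So the dual LP is:
  minimize  10y1 + 5y2 + 8y3
  subject to:
    y1 + 3y3 >= 4
    y2 + 2y3 >= 4
    y1, y2, y3 >= 0

Solving the primal: x* = (0, 4).
  primal value c^T x* = 16.
Solving the dual: y* = (0, 0, 2).
  dual value b^T y* = 16.
Strong duality: c^T x* = b^T y*. Confirmed.

16


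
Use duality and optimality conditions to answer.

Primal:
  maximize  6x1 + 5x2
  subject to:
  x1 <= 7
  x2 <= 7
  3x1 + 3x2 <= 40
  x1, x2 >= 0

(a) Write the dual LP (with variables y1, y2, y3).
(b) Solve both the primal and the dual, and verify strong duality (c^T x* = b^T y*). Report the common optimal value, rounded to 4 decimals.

The standard primal-dual pair for 'max c^T x s.t. A x <= b, x >= 0' is:
  Dual:  min b^T y  s.t.  A^T y >= c,  y >= 0.

So the dual LP is:
  minimize  7y1 + 7y2 + 40y3
  subject to:
    y1 + 3y3 >= 6
    y2 + 3y3 >= 5
    y1, y2, y3 >= 0

Solving the primal: x* = (7, 6.3333).
  primal value c^T x* = 73.6667.
Solving the dual: y* = (1, 0, 1.6667).
  dual value b^T y* = 73.6667.
Strong duality: c^T x* = b^T y*. Confirmed.

73.6667


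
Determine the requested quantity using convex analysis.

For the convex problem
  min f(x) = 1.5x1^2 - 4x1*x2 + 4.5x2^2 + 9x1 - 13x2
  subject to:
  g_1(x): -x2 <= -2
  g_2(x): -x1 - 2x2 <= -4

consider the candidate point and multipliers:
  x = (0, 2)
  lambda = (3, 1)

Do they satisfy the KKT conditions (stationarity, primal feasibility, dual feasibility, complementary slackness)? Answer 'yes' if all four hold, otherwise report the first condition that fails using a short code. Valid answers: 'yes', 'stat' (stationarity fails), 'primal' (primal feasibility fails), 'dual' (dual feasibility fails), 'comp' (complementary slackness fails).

Gradient of f: grad f(x) = Q x + c = (1, 5)
Constraint values g_i(x) = a_i^T x - b_i:
  g_1((0, 2)) = 0
  g_2((0, 2)) = 0
Stationarity residual: grad f(x) + sum_i lambda_i a_i = (0, 0)
  -> stationarity OK
Primal feasibility (all g_i <= 0): OK
Dual feasibility (all lambda_i >= 0): OK
Complementary slackness (lambda_i * g_i(x) = 0 for all i): OK

Verdict: yes, KKT holds.

yes


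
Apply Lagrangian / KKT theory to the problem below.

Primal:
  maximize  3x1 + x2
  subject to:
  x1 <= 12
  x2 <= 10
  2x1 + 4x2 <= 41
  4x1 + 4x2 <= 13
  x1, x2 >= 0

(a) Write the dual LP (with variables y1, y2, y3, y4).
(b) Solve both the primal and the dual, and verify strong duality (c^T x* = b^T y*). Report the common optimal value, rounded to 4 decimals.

The standard primal-dual pair for 'max c^T x s.t. A x <= b, x >= 0' is:
  Dual:  min b^T y  s.t.  A^T y >= c,  y >= 0.

So the dual LP is:
  minimize  12y1 + 10y2 + 41y3 + 13y4
  subject to:
    y1 + 2y3 + 4y4 >= 3
    y2 + 4y3 + 4y4 >= 1
    y1, y2, y3, y4 >= 0

Solving the primal: x* = (3.25, 0).
  primal value c^T x* = 9.75.
Solving the dual: y* = (0, 0, 0, 0.75).
  dual value b^T y* = 9.75.
Strong duality: c^T x* = b^T y*. Confirmed.

9.75


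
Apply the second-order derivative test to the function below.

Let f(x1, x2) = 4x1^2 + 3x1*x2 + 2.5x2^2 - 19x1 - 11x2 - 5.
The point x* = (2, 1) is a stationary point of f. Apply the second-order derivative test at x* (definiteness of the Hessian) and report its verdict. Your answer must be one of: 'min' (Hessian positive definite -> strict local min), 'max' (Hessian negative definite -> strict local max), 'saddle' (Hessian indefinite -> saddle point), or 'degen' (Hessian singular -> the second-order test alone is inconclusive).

Compute the Hessian H = grad^2 f:
  H = [[8, 3], [3, 5]]
Verify stationarity: grad f(x*) = H x* + g = (0, 0).
Eigenvalues of H: 3.1459, 9.8541.
Both eigenvalues > 0, so H is positive definite -> x* is a strict local min.

min


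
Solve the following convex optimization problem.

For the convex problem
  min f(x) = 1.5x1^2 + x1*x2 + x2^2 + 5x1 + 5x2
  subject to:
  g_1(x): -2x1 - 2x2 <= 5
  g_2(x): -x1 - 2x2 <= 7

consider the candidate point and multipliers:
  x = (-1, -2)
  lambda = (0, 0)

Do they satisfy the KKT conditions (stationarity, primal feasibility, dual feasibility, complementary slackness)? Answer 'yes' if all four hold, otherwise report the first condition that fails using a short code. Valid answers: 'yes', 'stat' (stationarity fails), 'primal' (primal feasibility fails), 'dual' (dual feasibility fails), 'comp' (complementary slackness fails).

Gradient of f: grad f(x) = Q x + c = (0, 0)
Constraint values g_i(x) = a_i^T x - b_i:
  g_1((-1, -2)) = 1
  g_2((-1, -2)) = -2
Stationarity residual: grad f(x) + sum_i lambda_i a_i = (0, 0)
  -> stationarity OK
Primal feasibility (all g_i <= 0): FAILS
Dual feasibility (all lambda_i >= 0): OK
Complementary slackness (lambda_i * g_i(x) = 0 for all i): OK

Verdict: the first failing condition is primal_feasibility -> primal.

primal


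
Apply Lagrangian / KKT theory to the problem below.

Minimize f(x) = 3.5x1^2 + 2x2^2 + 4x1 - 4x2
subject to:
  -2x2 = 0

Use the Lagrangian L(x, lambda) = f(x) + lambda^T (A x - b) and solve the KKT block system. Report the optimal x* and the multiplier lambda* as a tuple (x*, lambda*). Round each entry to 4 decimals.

Form the Lagrangian:
  L(x, lambda) = (1/2) x^T Q x + c^T x + lambda^T (A x - b)
Stationarity (grad_x L = 0): Q x + c + A^T lambda = 0.
Primal feasibility: A x = b.

This gives the KKT block system:
  [ Q   A^T ] [ x     ]   [-c ]
  [ A    0  ] [ lambda ] = [ b ]

Solving the linear system:
  x*      = (-0.5714, 0)
  lambda* = (-2)
  f(x*)   = -1.1429

x* = (-0.5714, 0), lambda* = (-2)


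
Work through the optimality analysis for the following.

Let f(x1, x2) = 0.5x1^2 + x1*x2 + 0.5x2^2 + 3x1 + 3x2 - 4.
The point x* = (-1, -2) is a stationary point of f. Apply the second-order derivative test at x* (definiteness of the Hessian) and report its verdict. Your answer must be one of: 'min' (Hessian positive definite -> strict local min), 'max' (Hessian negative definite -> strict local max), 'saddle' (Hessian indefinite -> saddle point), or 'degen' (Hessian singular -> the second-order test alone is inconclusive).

Compute the Hessian H = grad^2 f:
  H = [[1, 1], [1, 1]]
Verify stationarity: grad f(x*) = H x* + g = (0, 0).
Eigenvalues of H: 0, 2.
H has a zero eigenvalue (singular; positive semidefinite but not definite), so H is neither positive definite, negative definite, nor indefinite. The second-order test alone is inconclusive -> degen.
(Indeed, f is constant along the null direction of H through x*, so x* is not a strict local extremum.)

degen


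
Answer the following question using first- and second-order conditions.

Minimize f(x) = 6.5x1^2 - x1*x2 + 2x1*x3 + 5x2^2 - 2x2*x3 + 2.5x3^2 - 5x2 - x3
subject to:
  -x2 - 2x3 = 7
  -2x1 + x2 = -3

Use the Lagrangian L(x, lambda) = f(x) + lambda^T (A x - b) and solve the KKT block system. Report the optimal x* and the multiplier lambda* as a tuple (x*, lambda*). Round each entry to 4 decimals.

Form the Lagrangian:
  L(x, lambda) = (1/2) x^T Q x + c^T x + lambda^T (A x - b)
Stationarity (grad_x L = 0): Q x + c + A^T lambda = 0.
Primal feasibility: A x = b.

This gives the KKT block system:
  [ Q   A^T ] [ x     ]   [-c ]
  [ A    0  ] [ lambda ] = [ b ]

Solving the linear system:
  x*      = (1, -1, -3)
  lambda* = (-6, 4)
  f(x*)   = 31

x* = (1, -1, -3), lambda* = (-6, 4)


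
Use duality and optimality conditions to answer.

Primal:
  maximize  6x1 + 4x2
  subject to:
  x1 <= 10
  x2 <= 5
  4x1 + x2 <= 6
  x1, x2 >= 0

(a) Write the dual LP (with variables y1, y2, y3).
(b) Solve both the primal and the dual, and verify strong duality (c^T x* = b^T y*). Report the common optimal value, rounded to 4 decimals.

The standard primal-dual pair for 'max c^T x s.t. A x <= b, x >= 0' is:
  Dual:  min b^T y  s.t.  A^T y >= c,  y >= 0.

So the dual LP is:
  minimize  10y1 + 5y2 + 6y3
  subject to:
    y1 + 4y3 >= 6
    y2 + y3 >= 4
    y1, y2, y3 >= 0

Solving the primal: x* = (0.25, 5).
  primal value c^T x* = 21.5.
Solving the dual: y* = (0, 2.5, 1.5).
  dual value b^T y* = 21.5.
Strong duality: c^T x* = b^T y*. Confirmed.

21.5


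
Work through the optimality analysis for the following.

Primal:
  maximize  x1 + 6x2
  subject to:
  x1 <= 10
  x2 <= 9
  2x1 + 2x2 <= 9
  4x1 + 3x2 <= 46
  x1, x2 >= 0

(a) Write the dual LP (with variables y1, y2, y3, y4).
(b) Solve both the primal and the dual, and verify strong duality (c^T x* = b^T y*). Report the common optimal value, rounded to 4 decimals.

The standard primal-dual pair for 'max c^T x s.t. A x <= b, x >= 0' is:
  Dual:  min b^T y  s.t.  A^T y >= c,  y >= 0.

So the dual LP is:
  minimize  10y1 + 9y2 + 9y3 + 46y4
  subject to:
    y1 + 2y3 + 4y4 >= 1
    y2 + 2y3 + 3y4 >= 6
    y1, y2, y3, y4 >= 0

Solving the primal: x* = (0, 4.5).
  primal value c^T x* = 27.
Solving the dual: y* = (0, 0, 3, 0).
  dual value b^T y* = 27.
Strong duality: c^T x* = b^T y*. Confirmed.

27


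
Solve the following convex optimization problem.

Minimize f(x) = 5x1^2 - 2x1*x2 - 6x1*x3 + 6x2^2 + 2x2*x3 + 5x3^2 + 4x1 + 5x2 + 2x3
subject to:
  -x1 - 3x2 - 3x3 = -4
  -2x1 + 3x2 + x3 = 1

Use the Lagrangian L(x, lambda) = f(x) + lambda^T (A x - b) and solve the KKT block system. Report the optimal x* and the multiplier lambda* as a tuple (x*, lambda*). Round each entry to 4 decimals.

Form the Lagrangian:
  L(x, lambda) = (1/2) x^T Q x + c^T x + lambda^T (A x - b)
Stationarity (grad_x L = 0): Q x + c + A^T lambda = 0.
Primal feasibility: A x = b.

This gives the KKT block system:
  [ Q   A^T ] [ x     ]   [-c ]
  [ A    0  ] [ lambda ] = [ b ]

Solving the linear system:
  x*      = (0.4109, 0.3127, 0.8837)
  lambda* = (2.8822, -0.3505)
  f(x*)   = 8.4267

x* = (0.4109, 0.3127, 0.8837), lambda* = (2.8822, -0.3505)


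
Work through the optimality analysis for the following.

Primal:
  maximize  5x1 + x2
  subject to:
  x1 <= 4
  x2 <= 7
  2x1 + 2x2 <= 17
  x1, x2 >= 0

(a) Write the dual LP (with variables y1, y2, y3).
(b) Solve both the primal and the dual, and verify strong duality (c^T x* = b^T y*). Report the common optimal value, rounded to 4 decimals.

The standard primal-dual pair for 'max c^T x s.t. A x <= b, x >= 0' is:
  Dual:  min b^T y  s.t.  A^T y >= c,  y >= 0.

So the dual LP is:
  minimize  4y1 + 7y2 + 17y3
  subject to:
    y1 + 2y3 >= 5
    y2 + 2y3 >= 1
    y1, y2, y3 >= 0

Solving the primal: x* = (4, 4.5).
  primal value c^T x* = 24.5.
Solving the dual: y* = (4, 0, 0.5).
  dual value b^T y* = 24.5.
Strong duality: c^T x* = b^T y*. Confirmed.

24.5


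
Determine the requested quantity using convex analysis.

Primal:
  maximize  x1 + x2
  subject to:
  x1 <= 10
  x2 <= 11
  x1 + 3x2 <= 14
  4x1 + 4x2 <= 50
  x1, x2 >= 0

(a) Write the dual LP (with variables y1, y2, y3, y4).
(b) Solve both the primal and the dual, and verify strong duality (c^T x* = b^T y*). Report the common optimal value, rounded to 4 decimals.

The standard primal-dual pair for 'max c^T x s.t. A x <= b, x >= 0' is:
  Dual:  min b^T y  s.t.  A^T y >= c,  y >= 0.

So the dual LP is:
  minimize  10y1 + 11y2 + 14y3 + 50y4
  subject to:
    y1 + y3 + 4y4 >= 1
    y2 + 3y3 + 4y4 >= 1
    y1, y2, y3, y4 >= 0

Solving the primal: x* = (10, 1.3333).
  primal value c^T x* = 11.3333.
Solving the dual: y* = (0.6667, 0, 0.3333, 0).
  dual value b^T y* = 11.3333.
Strong duality: c^T x* = b^T y*. Confirmed.

11.3333


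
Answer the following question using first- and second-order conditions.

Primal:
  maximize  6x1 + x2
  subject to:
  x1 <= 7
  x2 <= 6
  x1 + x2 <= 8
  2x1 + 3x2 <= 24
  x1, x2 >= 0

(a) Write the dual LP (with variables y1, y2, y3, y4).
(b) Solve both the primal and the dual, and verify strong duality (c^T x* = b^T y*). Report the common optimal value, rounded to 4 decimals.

The standard primal-dual pair for 'max c^T x s.t. A x <= b, x >= 0' is:
  Dual:  min b^T y  s.t.  A^T y >= c,  y >= 0.

So the dual LP is:
  minimize  7y1 + 6y2 + 8y3 + 24y4
  subject to:
    y1 + y3 + 2y4 >= 6
    y2 + y3 + 3y4 >= 1
    y1, y2, y3, y4 >= 0

Solving the primal: x* = (7, 1).
  primal value c^T x* = 43.
Solving the dual: y* = (5, 0, 1, 0).
  dual value b^T y* = 43.
Strong duality: c^T x* = b^T y*. Confirmed.

43


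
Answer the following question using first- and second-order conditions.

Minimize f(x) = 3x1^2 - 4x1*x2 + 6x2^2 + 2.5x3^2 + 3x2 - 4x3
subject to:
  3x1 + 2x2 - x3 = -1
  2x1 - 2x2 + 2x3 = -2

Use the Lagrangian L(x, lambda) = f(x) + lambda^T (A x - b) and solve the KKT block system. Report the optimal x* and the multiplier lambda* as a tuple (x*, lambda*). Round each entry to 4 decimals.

Form the Lagrangian:
  L(x, lambda) = (1/2) x^T Q x + c^T x + lambda^T (A x - b)
Stationarity (grad_x L = 0): Q x + c + A^T lambda = 0.
Primal feasibility: A x = b.

This gives the KKT block system:
  [ Q   A^T ] [ x     ]   [-c ]
  [ A    0  ] [ lambda ] = [ b ]

Solving the linear system:
  x*      = (-0.5268, 0.107, -0.3662)
  lambda* = (-0.5606, 2.6352)
  f(x*)   = 3.2479

x* = (-0.5268, 0.107, -0.3662), lambda* = (-0.5606, 2.6352)


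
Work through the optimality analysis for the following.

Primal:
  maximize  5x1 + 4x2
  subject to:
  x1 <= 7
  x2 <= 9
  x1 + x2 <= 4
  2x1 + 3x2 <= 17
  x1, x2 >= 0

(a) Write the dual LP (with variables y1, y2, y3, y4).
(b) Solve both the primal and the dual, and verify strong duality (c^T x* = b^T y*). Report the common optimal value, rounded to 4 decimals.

The standard primal-dual pair for 'max c^T x s.t. A x <= b, x >= 0' is:
  Dual:  min b^T y  s.t.  A^T y >= c,  y >= 0.

So the dual LP is:
  minimize  7y1 + 9y2 + 4y3 + 17y4
  subject to:
    y1 + y3 + 2y4 >= 5
    y2 + y3 + 3y4 >= 4
    y1, y2, y3, y4 >= 0

Solving the primal: x* = (4, 0).
  primal value c^T x* = 20.
Solving the dual: y* = (0, 0, 5, 0).
  dual value b^T y* = 20.
Strong duality: c^T x* = b^T y*. Confirmed.

20


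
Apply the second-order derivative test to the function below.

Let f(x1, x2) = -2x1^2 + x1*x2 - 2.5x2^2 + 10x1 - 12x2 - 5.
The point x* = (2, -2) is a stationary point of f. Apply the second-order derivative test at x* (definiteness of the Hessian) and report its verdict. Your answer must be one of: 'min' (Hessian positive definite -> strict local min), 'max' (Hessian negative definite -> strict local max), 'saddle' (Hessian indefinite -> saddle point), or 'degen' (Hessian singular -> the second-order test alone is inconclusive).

Compute the Hessian H = grad^2 f:
  H = [[-4, 1], [1, -5]]
Verify stationarity: grad f(x*) = H x* + g = (0, 0).
Eigenvalues of H: -5.618, -3.382.
Both eigenvalues < 0, so H is negative definite -> x* is a strict local max.

max


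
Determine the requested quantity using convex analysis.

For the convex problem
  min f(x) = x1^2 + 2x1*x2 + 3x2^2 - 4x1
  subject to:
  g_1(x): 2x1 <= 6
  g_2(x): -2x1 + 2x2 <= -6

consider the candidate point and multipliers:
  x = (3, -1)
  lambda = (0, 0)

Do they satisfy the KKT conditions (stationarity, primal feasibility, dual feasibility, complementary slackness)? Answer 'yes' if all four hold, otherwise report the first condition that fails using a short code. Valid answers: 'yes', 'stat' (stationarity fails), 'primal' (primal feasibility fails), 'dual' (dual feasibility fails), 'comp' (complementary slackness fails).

Gradient of f: grad f(x) = Q x + c = (0, 0)
Constraint values g_i(x) = a_i^T x - b_i:
  g_1((3, -1)) = 0
  g_2((3, -1)) = -2
Stationarity residual: grad f(x) + sum_i lambda_i a_i = (0, 0)
  -> stationarity OK
Primal feasibility (all g_i <= 0): OK
Dual feasibility (all lambda_i >= 0): OK
Complementary slackness (lambda_i * g_i(x) = 0 for all i): OK

Verdict: yes, KKT holds.

yes


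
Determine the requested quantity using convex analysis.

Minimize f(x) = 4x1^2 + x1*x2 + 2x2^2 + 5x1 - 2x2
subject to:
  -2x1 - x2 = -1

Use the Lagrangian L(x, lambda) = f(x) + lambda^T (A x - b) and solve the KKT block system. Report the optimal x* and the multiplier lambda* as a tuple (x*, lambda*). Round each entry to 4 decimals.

Form the Lagrangian:
  L(x, lambda) = (1/2) x^T Q x + c^T x + lambda^T (A x - b)
Stationarity (grad_x L = 0): Q x + c + A^T lambda = 0.
Primal feasibility: A x = b.

This gives the KKT block system:
  [ Q   A^T ] [ x     ]   [-c ]
  [ A    0  ] [ lambda ] = [ b ]

Solving the linear system:
  x*      = (-0.1, 1.2)
  lambda* = (2.7)
  f(x*)   = -0.1

x* = (-0.1, 1.2), lambda* = (2.7)


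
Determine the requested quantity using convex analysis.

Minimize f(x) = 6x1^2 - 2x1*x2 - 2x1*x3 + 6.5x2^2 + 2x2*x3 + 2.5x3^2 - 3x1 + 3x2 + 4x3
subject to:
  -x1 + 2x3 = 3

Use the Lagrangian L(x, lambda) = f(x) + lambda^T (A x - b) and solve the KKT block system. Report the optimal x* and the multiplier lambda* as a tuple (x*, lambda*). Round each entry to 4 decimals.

Form the Lagrangian:
  L(x, lambda) = (1/2) x^T Q x + c^T x + lambda^T (A x - b)
Stationarity (grad_x L = 0): Q x + c + A^T lambda = 0.
Primal feasibility: A x = b.

This gives the KKT block system:
  [ Q   A^T ] [ x     ]   [-c ]
  [ A    0  ] [ lambda ] = [ b ]

Solving the linear system:
  x*      = (-0.0189, -0.463, 1.4905)
  lambda* = (-5.2823)
  f(x*)   = 10.2384

x* = (-0.0189, -0.463, 1.4905), lambda* = (-5.2823)


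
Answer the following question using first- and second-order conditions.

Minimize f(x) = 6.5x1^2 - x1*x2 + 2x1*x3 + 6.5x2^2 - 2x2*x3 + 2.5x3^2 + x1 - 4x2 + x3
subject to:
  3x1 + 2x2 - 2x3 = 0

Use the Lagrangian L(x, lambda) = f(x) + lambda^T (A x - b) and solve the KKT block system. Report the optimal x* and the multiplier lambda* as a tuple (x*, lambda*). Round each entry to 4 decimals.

Form the Lagrangian:
  L(x, lambda) = (1/2) x^T Q x + c^T x + lambda^T (A x - b)
Stationarity (grad_x L = 0): Q x + c + A^T lambda = 0.
Primal feasibility: A x = b.

This gives the KKT block system:
  [ Q   A^T ] [ x     ]   [-c ]
  [ A    0  ] [ lambda ] = [ b ]

Solving the linear system:
  x*      = (-0.131, 0.2657, 0.0693)
  lambda* = (0.2765)
  f(x*)   = -0.5623

x* = (-0.131, 0.2657, 0.0693), lambda* = (0.2765)


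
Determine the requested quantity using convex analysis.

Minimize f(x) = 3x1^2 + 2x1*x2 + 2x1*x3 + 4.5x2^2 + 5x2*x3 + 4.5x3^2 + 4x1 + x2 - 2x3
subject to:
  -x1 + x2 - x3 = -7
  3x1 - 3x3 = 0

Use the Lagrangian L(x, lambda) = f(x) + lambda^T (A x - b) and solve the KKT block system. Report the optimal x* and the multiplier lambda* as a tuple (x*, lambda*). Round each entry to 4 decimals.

Form the Lagrangian:
  L(x, lambda) = (1/2) x^T Q x + c^T x + lambda^T (A x - b)
Stationarity (grad_x L = 0): Q x + c + A^T lambda = 0.
Primal feasibility: A x = b.

This gives the KKT block system:
  [ Q   A^T ] [ x     ]   [-c ]
  [ A    0  ] [ lambda ] = [ b ]

Solving the linear system:
  x*      = (2.0602, -2.8795, 2.0602)
  lambda* = (10.494, -1.4096)
  f(x*)   = 37.3494

x* = (2.0602, -2.8795, 2.0602), lambda* = (10.494, -1.4096)


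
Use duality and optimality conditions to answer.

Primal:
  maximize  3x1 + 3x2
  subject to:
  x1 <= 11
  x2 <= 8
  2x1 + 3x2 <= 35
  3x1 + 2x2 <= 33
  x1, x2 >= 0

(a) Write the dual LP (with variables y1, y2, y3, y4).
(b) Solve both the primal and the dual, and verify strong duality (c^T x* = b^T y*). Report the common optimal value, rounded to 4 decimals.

The standard primal-dual pair for 'max c^T x s.t. A x <= b, x >= 0' is:
  Dual:  min b^T y  s.t.  A^T y >= c,  y >= 0.

So the dual LP is:
  minimize  11y1 + 8y2 + 35y3 + 33y4
  subject to:
    y1 + 2y3 + 3y4 >= 3
    y2 + 3y3 + 2y4 >= 3
    y1, y2, y3, y4 >= 0

Solving the primal: x* = (5.8, 7.8).
  primal value c^T x* = 40.8.
Solving the dual: y* = (0, 0, 0.6, 0.6).
  dual value b^T y* = 40.8.
Strong duality: c^T x* = b^T y*. Confirmed.

40.8


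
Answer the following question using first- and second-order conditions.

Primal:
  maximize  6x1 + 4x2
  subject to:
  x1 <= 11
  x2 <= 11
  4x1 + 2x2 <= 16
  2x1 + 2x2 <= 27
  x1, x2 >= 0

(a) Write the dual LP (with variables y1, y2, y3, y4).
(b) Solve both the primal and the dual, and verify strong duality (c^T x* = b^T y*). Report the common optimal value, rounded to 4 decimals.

The standard primal-dual pair for 'max c^T x s.t. A x <= b, x >= 0' is:
  Dual:  min b^T y  s.t.  A^T y >= c,  y >= 0.

So the dual LP is:
  minimize  11y1 + 11y2 + 16y3 + 27y4
  subject to:
    y1 + 4y3 + 2y4 >= 6
    y2 + 2y3 + 2y4 >= 4
    y1, y2, y3, y4 >= 0

Solving the primal: x* = (0, 8).
  primal value c^T x* = 32.
Solving the dual: y* = (0, 0, 2, 0).
  dual value b^T y* = 32.
Strong duality: c^T x* = b^T y*. Confirmed.

32


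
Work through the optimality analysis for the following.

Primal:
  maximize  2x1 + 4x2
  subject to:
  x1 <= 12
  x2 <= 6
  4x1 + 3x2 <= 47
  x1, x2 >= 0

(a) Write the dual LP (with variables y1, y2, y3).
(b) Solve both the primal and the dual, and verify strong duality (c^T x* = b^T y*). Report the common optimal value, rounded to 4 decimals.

The standard primal-dual pair for 'max c^T x s.t. A x <= b, x >= 0' is:
  Dual:  min b^T y  s.t.  A^T y >= c,  y >= 0.

So the dual LP is:
  minimize  12y1 + 6y2 + 47y3
  subject to:
    y1 + 4y3 >= 2
    y2 + 3y3 >= 4
    y1, y2, y3 >= 0

Solving the primal: x* = (7.25, 6).
  primal value c^T x* = 38.5.
Solving the dual: y* = (0, 2.5, 0.5).
  dual value b^T y* = 38.5.
Strong duality: c^T x* = b^T y*. Confirmed.

38.5


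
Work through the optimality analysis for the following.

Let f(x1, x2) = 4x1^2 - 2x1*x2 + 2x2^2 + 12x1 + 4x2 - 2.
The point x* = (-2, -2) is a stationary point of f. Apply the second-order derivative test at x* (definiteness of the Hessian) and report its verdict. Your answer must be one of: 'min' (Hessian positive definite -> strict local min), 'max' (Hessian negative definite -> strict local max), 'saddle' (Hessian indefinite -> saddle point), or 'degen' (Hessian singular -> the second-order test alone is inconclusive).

Compute the Hessian H = grad^2 f:
  H = [[8, -2], [-2, 4]]
Verify stationarity: grad f(x*) = H x* + g = (0, 0).
Eigenvalues of H: 3.1716, 8.8284.
Both eigenvalues > 0, so H is positive definite -> x* is a strict local min.

min


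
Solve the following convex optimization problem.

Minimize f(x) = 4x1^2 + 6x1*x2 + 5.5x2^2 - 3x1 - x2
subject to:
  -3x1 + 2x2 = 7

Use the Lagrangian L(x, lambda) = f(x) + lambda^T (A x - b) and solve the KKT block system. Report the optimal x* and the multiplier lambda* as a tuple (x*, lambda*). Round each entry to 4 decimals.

Form the Lagrangian:
  L(x, lambda) = (1/2) x^T Q x + c^T x + lambda^T (A x - b)
Stationarity (grad_x L = 0): Q x + c + A^T lambda = 0.
Primal feasibility: A x = b.

This gives the KKT block system:
  [ Q   A^T ] [ x     ]   [-c ]
  [ A    0  ] [ lambda ] = [ b ]

Solving the linear system:
  x*      = (-1.4631, 1.3054)
  lambda* = (-2.2906)
  f(x*)   = 9.5591

x* = (-1.4631, 1.3054), lambda* = (-2.2906)


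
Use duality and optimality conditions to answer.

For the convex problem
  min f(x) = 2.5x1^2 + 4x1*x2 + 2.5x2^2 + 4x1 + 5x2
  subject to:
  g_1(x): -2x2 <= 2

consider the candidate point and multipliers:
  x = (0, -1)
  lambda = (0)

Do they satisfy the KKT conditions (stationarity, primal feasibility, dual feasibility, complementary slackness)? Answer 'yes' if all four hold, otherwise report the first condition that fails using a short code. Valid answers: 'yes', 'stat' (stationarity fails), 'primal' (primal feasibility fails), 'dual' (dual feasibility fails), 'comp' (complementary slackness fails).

Gradient of f: grad f(x) = Q x + c = (0, 0)
Constraint values g_i(x) = a_i^T x - b_i:
  g_1((0, -1)) = 0
Stationarity residual: grad f(x) + sum_i lambda_i a_i = (0, 0)
  -> stationarity OK
Primal feasibility (all g_i <= 0): OK
Dual feasibility (all lambda_i >= 0): OK
Complementary slackness (lambda_i * g_i(x) = 0 for all i): OK

Verdict: yes, KKT holds.

yes


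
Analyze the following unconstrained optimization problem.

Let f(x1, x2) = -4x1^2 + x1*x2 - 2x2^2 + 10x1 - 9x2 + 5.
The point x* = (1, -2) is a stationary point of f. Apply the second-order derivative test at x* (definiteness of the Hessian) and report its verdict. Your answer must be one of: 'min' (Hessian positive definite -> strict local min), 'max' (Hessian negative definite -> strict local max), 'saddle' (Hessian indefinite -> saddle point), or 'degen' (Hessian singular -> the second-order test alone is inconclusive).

Compute the Hessian H = grad^2 f:
  H = [[-8, 1], [1, -4]]
Verify stationarity: grad f(x*) = H x* + g = (0, 0).
Eigenvalues of H: -8.2361, -3.7639.
Both eigenvalues < 0, so H is negative definite -> x* is a strict local max.

max


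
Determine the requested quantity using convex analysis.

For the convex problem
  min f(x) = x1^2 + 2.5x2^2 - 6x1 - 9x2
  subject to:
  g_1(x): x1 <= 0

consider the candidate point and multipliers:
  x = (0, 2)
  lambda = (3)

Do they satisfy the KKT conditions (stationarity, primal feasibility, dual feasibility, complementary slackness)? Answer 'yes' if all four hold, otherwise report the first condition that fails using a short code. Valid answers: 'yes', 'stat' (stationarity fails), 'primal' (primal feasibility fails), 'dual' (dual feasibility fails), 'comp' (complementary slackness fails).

Gradient of f: grad f(x) = Q x + c = (-6, 1)
Constraint values g_i(x) = a_i^T x - b_i:
  g_1((0, 2)) = 0
Stationarity residual: grad f(x) + sum_i lambda_i a_i = (-3, 1)
  -> stationarity FAILS
Primal feasibility (all g_i <= 0): OK
Dual feasibility (all lambda_i >= 0): OK
Complementary slackness (lambda_i * g_i(x) = 0 for all i): OK

Verdict: the first failing condition is stationarity -> stat.

stat


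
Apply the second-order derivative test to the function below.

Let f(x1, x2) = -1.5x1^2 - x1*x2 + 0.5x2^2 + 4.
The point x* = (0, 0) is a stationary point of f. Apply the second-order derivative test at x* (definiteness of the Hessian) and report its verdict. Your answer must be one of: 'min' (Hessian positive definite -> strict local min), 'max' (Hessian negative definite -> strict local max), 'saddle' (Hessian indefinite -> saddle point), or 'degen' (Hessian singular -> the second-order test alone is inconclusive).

Compute the Hessian H = grad^2 f:
  H = [[-3, -1], [-1, 1]]
Verify stationarity: grad f(x*) = H x* + g = (0, 0).
Eigenvalues of H: -3.2361, 1.2361.
Eigenvalues have mixed signs, so H is indefinite -> x* is a saddle point.

saddle


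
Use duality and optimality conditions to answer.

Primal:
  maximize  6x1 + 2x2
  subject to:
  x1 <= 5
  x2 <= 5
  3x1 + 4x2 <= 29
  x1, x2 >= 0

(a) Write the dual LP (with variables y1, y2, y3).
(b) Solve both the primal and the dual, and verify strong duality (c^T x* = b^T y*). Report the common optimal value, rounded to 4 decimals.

The standard primal-dual pair for 'max c^T x s.t. A x <= b, x >= 0' is:
  Dual:  min b^T y  s.t.  A^T y >= c,  y >= 0.

So the dual LP is:
  minimize  5y1 + 5y2 + 29y3
  subject to:
    y1 + 3y3 >= 6
    y2 + 4y3 >= 2
    y1, y2, y3 >= 0

Solving the primal: x* = (5, 3.5).
  primal value c^T x* = 37.
Solving the dual: y* = (4.5, 0, 0.5).
  dual value b^T y* = 37.
Strong duality: c^T x* = b^T y*. Confirmed.

37


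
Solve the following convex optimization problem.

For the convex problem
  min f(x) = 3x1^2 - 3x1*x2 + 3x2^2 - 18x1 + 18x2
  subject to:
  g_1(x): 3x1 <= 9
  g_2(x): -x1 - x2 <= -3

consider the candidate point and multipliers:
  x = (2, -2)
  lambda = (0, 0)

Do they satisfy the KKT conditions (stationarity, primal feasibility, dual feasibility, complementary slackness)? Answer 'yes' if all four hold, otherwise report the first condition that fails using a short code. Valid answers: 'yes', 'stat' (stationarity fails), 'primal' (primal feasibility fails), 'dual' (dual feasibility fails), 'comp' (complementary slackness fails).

Gradient of f: grad f(x) = Q x + c = (0, 0)
Constraint values g_i(x) = a_i^T x - b_i:
  g_1((2, -2)) = -3
  g_2((2, -2)) = 3
Stationarity residual: grad f(x) + sum_i lambda_i a_i = (0, 0)
  -> stationarity OK
Primal feasibility (all g_i <= 0): FAILS
Dual feasibility (all lambda_i >= 0): OK
Complementary slackness (lambda_i * g_i(x) = 0 for all i): OK

Verdict: the first failing condition is primal_feasibility -> primal.

primal


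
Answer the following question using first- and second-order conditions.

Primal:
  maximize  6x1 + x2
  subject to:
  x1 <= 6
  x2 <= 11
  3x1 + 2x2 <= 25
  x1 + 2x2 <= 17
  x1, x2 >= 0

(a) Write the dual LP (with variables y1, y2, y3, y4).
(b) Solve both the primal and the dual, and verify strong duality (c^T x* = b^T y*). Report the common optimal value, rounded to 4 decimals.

The standard primal-dual pair for 'max c^T x s.t. A x <= b, x >= 0' is:
  Dual:  min b^T y  s.t.  A^T y >= c,  y >= 0.

So the dual LP is:
  minimize  6y1 + 11y2 + 25y3 + 17y4
  subject to:
    y1 + 3y3 + y4 >= 6
    y2 + 2y3 + 2y4 >= 1
    y1, y2, y3, y4 >= 0

Solving the primal: x* = (6, 3.5).
  primal value c^T x* = 39.5.
Solving the dual: y* = (4.5, 0, 0.5, 0).
  dual value b^T y* = 39.5.
Strong duality: c^T x* = b^T y*. Confirmed.

39.5
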